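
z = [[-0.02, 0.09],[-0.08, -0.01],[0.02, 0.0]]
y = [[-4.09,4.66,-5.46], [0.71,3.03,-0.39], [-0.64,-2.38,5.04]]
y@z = [[-0.40,-0.41], [-0.26,0.03], [0.30,-0.03]]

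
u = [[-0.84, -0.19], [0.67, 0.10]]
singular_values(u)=[1.1, 0.04]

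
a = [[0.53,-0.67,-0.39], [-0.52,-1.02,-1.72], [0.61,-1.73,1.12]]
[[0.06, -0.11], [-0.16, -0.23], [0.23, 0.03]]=a@ [[0.12, -0.07], [-0.04, 0.04], [0.08, 0.13]]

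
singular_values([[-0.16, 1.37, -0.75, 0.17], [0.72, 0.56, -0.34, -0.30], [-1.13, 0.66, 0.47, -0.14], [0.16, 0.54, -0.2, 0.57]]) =[1.85, 1.49, 0.66, 0.33]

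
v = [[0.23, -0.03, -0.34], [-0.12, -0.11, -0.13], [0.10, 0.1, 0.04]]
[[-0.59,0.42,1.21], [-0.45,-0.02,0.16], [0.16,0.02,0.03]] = v@[[1.73, 1.34, 1.67],  [-1.34, -1.01, -0.45],  [3.03, -0.24, -2.39]]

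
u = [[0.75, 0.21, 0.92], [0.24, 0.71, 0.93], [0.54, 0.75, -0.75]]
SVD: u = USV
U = [[-0.71, 0.03, -0.70], [-0.70, 0.11, 0.71], [0.09, 0.99, -0.06]]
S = [1.62, 1.19, 0.5]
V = [[-0.4, -0.35, -0.85], [0.49, 0.7, -0.52], [-0.77, 0.62, 0.1]]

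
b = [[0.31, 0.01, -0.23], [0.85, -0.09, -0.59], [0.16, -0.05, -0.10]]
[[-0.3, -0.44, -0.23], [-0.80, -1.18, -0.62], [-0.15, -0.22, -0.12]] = b @ [[-0.79, -1.16, -0.61], [0.03, 0.04, 0.02], [0.22, 0.33, 0.17]]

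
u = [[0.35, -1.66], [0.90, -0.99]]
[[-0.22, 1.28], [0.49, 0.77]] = u@[[0.90, 0.01], [0.32, -0.77]]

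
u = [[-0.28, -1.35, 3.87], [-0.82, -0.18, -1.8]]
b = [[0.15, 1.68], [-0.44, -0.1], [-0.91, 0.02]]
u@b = [[-2.97,-0.26], [1.59,-1.40]]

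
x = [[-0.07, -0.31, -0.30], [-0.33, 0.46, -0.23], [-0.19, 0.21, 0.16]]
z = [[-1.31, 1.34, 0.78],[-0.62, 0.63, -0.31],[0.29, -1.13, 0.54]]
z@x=[[-0.50, 1.19, 0.21], [-0.11, 0.42, -0.01], [0.25, -0.50, 0.26]]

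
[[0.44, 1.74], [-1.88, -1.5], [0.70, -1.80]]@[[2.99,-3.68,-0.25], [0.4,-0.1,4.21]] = [[2.01, -1.79, 7.22], [-6.22, 7.07, -5.84], [1.37, -2.40, -7.75]]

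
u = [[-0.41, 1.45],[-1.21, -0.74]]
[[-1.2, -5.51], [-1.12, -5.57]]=u @ [[1.22, 5.91], [-0.48, -2.13]]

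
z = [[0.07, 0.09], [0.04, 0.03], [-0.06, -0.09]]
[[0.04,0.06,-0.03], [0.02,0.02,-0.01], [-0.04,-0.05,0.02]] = z @ [[0.17,0.24,-0.11], [0.3,0.44,-0.20]]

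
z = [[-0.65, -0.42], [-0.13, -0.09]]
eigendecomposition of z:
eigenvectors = [[-0.98, 0.55], [-0.2, -0.84]]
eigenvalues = [-0.73, -0.01]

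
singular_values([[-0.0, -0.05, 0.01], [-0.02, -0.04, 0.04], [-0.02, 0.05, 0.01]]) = [0.08, 0.05, 0.0]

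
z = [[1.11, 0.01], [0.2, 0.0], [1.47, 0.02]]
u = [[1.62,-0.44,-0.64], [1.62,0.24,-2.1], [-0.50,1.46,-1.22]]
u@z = [[0.77, 0.00], [-1.24, -0.03], [-2.06, -0.03]]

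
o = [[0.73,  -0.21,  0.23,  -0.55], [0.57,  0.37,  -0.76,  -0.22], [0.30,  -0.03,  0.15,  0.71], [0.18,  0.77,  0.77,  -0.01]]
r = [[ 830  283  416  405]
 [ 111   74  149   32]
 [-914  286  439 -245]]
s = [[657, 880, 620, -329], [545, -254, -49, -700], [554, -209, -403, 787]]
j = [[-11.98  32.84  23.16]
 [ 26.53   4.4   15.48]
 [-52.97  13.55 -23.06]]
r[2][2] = 439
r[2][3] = -245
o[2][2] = 0.152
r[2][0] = -914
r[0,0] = 830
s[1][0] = 545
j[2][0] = -52.97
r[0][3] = 405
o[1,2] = -0.759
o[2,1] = -0.031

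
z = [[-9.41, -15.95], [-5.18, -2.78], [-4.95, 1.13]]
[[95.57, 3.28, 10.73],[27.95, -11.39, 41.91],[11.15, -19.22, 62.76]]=z @ [[-3.19, 3.38, -11.31], [-4.11, -2.20, 6.00]]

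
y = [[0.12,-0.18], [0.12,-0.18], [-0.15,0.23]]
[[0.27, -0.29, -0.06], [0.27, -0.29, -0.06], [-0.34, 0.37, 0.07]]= y@ [[0.86, 0.56, -0.45], [-0.93, 1.97, 0.02]]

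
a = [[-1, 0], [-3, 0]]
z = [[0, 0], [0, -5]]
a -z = [[-1, 0], [-3, 5]]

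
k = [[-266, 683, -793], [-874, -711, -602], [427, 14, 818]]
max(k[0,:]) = 683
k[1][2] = -602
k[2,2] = 818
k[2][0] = 427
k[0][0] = -266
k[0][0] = -266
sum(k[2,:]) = 1259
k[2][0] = 427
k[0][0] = -266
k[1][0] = -874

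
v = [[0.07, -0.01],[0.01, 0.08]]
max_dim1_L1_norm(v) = 0.09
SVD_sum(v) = [[-0.0,-0.01], [0.01,0.08]] + [[0.07, -0.0],[0.00, -0.0]]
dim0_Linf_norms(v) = [0.07, 0.08]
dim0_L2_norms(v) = [0.07, 0.08]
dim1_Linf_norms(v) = [0.07, 0.08]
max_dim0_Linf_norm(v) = 0.08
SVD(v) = [[-0.07, 1.00], [1.00, 0.07]] @ diag([0.08066372975210778, 0.07066372975210779]) @ [[0.07, 1.0],  [1.0, -0.07]]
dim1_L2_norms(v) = [0.07, 0.08]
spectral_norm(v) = 0.08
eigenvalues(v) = [(0.08+0.01j), (0.08-0.01j)]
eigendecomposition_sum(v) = [[0.03+0.03j,  (-0.01+0.04j)], [-0.04j,  (0.04-0.02j)]] + [[(0.03-0.03j), -0.00-0.04j], [0.00+0.04j, (0.04+0.02j)]]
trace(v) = 0.15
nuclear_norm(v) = 0.15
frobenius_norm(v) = 0.11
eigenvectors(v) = [[-0.71+0.00j, -0.71-0.00j], [(0.35+0.61j), (0.35-0.61j)]]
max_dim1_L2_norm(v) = 0.08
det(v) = 0.01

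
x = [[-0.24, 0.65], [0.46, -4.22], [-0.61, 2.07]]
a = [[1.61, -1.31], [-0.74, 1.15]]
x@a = [[-0.87, 1.06], [3.86, -5.46], [-2.51, 3.18]]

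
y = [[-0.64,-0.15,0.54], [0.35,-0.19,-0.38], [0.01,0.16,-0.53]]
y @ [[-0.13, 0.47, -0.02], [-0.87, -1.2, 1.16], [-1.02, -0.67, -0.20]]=[[-0.34, -0.48, -0.27], [0.51, 0.65, -0.15], [0.40, 0.17, 0.29]]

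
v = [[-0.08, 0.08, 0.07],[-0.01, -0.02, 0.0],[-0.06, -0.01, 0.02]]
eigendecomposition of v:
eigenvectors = [[(0.78+0j), 0.78-0.00j, (0.43+0j)], [0.04+0.14j, 0.04-0.14j, (-0.34+0j)], [0.44+0.43j, 0.44-0.43j, (0.84+0j)]]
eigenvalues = [(-0.04+0.05j), (-0.04-0.05j), (-0.01+0j)]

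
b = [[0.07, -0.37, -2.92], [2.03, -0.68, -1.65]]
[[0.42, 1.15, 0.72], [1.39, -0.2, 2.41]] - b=[[0.35, 1.52, 3.64],  [-0.64, 0.48, 4.06]]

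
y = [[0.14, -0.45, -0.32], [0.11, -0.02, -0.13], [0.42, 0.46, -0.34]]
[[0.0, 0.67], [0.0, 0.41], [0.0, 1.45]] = y @ [[0.01, 1.92],[0.0, 0.24],[-0.0, -1.58]]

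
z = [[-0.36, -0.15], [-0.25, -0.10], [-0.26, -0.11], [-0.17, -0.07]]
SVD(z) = [[-0.67, 0.21], [-0.46, -0.81], [-0.49, 0.54], [-0.32, -0.09]] @ diag([0.5814498084444846, 0.004015004342732782]) @ [[0.92,0.38], [0.38,-0.92]]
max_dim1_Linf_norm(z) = 0.36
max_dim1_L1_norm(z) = 0.51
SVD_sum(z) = [[-0.36,-0.15], [-0.25,-0.10], [-0.26,-0.11], [-0.17,-0.07]] + [[0.0, -0.00], [-0.00, 0.00], [0.00, -0.00], [-0.00, 0.00]]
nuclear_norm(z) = 0.59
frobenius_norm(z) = 0.58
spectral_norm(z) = 0.58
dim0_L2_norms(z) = [0.54, 0.22]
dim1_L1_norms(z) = [0.51, 0.35, 0.37, 0.24]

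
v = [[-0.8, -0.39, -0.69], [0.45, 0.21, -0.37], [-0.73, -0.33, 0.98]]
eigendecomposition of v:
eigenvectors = [[-0.22, -0.91, -0.43], [-0.39, 0.26, 0.90], [0.89, -0.31, -0.01]]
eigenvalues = [1.3, -0.92, 0.0]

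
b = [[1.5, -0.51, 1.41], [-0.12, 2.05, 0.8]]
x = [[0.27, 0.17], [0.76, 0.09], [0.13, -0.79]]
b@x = [[0.20,-0.9],[1.63,-0.47]]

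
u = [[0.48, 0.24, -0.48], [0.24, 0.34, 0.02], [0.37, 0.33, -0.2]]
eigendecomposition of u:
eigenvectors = [[-0.13+0.40j, (-0.13-0.4j), 0.72+0.00j],[(0.77+0j), (0.77-0j), -0.53+0.00j],[0.45+0.18j, (0.45-0.18j), 0.45+0.00j]]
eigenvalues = [(0.31+0.13j), (0.31-0.13j), (-0+0j)]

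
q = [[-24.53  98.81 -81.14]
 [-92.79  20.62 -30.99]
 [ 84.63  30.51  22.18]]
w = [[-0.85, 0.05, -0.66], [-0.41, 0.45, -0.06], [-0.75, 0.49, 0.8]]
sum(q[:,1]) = 149.94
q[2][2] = 22.18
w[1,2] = -0.057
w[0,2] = -0.664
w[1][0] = -0.407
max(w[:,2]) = 0.805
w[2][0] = -0.752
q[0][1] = 98.81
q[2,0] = 84.63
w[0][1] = 0.052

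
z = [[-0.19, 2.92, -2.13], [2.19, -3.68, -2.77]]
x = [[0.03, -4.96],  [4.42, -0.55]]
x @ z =[[-10.87, 18.34, 13.68], [-2.04, 14.93, -7.89]]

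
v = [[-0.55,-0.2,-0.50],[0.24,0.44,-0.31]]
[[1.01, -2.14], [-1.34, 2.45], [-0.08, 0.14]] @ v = [[-1.07, -1.14, 0.16], [1.33, 1.35, -0.09], [0.08, 0.08, -0.00]]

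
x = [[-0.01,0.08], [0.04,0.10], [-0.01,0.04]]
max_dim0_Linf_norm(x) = 0.1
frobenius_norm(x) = 0.14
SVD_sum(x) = [[0.01, 0.08], [0.02, 0.10], [0.01, 0.04]] + [[-0.02, 0.0], [0.02, -0.0], [-0.02, 0.00]]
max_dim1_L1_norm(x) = 0.14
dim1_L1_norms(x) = [0.09, 0.14, 0.05]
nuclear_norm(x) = 0.17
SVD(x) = [[-0.57, 0.63], [-0.77, -0.63], [-0.28, 0.45]] @ diag([0.1359054728273528, 0.0364650854321455]) @ [[-0.17, -0.99], [-0.99, 0.17]]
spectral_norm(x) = 0.14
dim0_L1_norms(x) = [0.06, 0.22]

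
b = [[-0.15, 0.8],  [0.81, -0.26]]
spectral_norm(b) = 1.01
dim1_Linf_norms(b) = [0.8, 0.81]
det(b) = -0.61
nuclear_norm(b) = 1.61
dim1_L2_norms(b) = [0.81, 0.85]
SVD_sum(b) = [[-0.47, 0.49], [0.52, -0.54]] + [[0.32, 0.31],[0.29, 0.28]]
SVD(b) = [[-0.67,0.74], [0.74,0.67]] @ diag([1.0119376609652475, 0.60181572787705]) @ [[0.69,-0.72], [0.72,0.69]]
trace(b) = -0.41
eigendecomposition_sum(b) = [[0.32, 0.30], [0.3, 0.28]] + [[-0.47, 0.5],[0.51, -0.54]]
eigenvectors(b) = [[0.73, -0.68], [0.68, 0.73]]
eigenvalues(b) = [0.6, -1.01]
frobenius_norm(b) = 1.18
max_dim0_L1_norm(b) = 1.06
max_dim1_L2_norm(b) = 0.85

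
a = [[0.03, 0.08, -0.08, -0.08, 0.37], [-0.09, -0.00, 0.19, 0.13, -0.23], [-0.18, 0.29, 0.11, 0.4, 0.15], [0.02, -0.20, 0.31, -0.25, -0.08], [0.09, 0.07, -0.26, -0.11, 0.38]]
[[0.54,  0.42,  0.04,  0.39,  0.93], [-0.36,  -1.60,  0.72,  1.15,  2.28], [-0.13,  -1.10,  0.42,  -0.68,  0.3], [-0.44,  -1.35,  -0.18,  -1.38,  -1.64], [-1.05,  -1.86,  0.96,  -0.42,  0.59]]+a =[[0.57, 0.5, -0.04, 0.31, 1.30], [-0.45, -1.60, 0.91, 1.28, 2.05], [-0.31, -0.81, 0.53, -0.28, 0.45], [-0.42, -1.55, 0.13, -1.63, -1.72], [-0.96, -1.79, 0.7, -0.53, 0.97]]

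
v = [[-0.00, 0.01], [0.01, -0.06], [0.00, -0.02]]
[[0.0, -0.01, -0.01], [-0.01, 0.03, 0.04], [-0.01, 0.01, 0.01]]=v@[[1.30, -0.64, 0.45], [0.37, -0.62, -0.53]]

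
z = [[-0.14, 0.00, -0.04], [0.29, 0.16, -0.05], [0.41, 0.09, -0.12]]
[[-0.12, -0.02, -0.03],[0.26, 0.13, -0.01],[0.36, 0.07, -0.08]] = z@[[0.87, 0.07, -0.01], [0.07, 0.73, 0.2], [-0.01, 0.20, 0.77]]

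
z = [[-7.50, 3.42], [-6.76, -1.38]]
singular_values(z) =[10.24, 3.27]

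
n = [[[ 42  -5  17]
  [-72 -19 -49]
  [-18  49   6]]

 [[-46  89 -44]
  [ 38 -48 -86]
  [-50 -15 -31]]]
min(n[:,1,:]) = -86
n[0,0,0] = 42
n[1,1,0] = 38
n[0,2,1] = 49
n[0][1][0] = -72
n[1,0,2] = -44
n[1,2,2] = -31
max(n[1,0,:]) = 89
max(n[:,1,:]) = 38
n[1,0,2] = -44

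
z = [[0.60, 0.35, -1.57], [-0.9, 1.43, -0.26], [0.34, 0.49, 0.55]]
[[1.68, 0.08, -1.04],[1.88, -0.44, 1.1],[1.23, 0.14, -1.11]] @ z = [[0.58, 0.19, -3.23], [1.90, 0.57, -2.23], [0.23, 0.09, -2.58]]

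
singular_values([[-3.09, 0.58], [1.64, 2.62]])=[3.64, 2.48]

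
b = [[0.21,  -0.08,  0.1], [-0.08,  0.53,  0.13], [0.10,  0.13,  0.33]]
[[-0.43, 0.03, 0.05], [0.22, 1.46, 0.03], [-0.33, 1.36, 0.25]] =b@[[-1.6, -1.02, -0.28],  [0.33, 1.67, -0.21],  [-0.65, 3.78, 0.92]]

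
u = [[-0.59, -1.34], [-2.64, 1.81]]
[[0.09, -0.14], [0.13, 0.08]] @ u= [[0.32,-0.37], [-0.29,-0.03]]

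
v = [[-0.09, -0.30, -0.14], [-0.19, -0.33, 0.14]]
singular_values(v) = [0.49, 0.2]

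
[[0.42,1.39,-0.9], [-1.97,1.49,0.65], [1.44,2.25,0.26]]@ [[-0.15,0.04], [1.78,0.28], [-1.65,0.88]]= [[3.90,-0.39], [1.88,0.91], [3.36,0.92]]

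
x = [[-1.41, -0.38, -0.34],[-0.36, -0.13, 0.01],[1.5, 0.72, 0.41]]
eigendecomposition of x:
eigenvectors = [[0.65,-0.26,0.05],[0.23,0.3,0.56],[-0.72,0.92,-0.83]]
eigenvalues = [-1.17, 0.22, -0.18]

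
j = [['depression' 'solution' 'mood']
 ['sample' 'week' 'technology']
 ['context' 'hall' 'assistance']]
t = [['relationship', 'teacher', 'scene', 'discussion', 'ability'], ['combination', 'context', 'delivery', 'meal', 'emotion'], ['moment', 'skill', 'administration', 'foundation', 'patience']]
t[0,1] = 'teacher'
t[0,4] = 'ability'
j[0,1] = 'solution'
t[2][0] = 'moment'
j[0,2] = 'mood'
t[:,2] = ['scene', 'delivery', 'administration']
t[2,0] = 'moment'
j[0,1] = 'solution'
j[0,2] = 'mood'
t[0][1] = 'teacher'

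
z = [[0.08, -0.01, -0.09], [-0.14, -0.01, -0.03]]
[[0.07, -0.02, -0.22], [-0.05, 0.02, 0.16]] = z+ [[-0.01, -0.01, -0.13], [0.09, 0.03, 0.19]]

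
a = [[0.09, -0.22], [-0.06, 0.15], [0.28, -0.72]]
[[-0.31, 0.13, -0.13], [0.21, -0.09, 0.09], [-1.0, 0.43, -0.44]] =a@ [[-1.5, -0.25, 0.77], [0.81, -0.69, 0.91]]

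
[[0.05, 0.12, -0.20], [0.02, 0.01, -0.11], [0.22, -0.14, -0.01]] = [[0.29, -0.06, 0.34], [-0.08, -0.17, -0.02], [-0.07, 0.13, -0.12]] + [[-0.24, 0.18, -0.54], [0.1, 0.18, -0.09], [0.29, -0.27, 0.11]]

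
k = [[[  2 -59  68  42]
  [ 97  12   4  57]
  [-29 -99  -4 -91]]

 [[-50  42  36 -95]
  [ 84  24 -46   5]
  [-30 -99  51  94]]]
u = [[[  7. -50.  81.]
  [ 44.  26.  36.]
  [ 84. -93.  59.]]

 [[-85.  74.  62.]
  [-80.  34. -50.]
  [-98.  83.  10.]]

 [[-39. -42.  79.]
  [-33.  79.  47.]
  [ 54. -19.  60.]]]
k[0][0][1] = -59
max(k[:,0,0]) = 2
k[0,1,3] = 57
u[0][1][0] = 44.0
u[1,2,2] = 10.0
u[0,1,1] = 26.0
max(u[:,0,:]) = 81.0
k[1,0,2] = 36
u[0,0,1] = -50.0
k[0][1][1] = 12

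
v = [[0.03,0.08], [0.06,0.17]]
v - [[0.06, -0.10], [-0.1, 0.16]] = [[-0.03, 0.18],[0.16, 0.01]]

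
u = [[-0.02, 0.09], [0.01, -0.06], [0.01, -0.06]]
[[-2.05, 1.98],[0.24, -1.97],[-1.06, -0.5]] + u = [[-2.07, 2.07],[0.25, -2.03],[-1.05, -0.56]]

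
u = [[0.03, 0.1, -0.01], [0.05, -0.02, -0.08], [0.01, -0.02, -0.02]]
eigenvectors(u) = [[0.59, -0.89, 0.81], [-0.75, -0.45, -0.18], [-0.29, -0.0, 0.55]]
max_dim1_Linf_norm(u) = 0.1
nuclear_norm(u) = 0.21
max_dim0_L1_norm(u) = 0.14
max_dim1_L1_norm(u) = 0.15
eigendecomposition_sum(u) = [[-0.02, 0.04, 0.04], [0.03, -0.05, -0.05], [0.01, -0.02, -0.02]] + [[0.05, 0.06, -0.05],[0.02, 0.03, -0.03],[0.0, 0.00, -0.0]] + [[0.00, -0.0, 0.00], [-0.00, 0.0, -0.0], [0.0, -0.00, 0.0]]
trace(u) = -0.01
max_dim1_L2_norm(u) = 0.1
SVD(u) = [[0.99, 0.09, 0.14], [-0.05, 0.96, -0.26], [-0.15, 0.25, 0.96]] @ diag([0.10592945942021217, 0.09989183167035601, 0.0007560373554865197]) @ [[0.24, 0.97, -0.03], [0.53, -0.16, -0.83], [0.81, -0.19, 0.56]]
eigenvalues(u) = [-0.09, 0.08, 0.0]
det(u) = -0.00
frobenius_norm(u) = 0.15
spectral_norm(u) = 0.11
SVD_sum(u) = [[0.03, 0.1, -0.00], [-0.0, -0.0, 0.00], [-0.0, -0.02, 0.0]] + [[0.0,-0.00,-0.01], [0.05,-0.02,-0.08], [0.01,-0.0,-0.02]] + [[0.00,-0.00,0.0], [-0.00,0.0,-0.00], [0.00,-0.00,0.0]]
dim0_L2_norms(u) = [0.06, 0.1, 0.08]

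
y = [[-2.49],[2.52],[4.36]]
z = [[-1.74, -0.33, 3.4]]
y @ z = [[4.33, 0.82, -8.47], [-4.38, -0.83, 8.57], [-7.59, -1.44, 14.82]]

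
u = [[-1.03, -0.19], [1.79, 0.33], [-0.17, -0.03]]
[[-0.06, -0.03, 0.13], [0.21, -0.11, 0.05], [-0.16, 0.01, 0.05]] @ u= [[-0.01, -0.00], [-0.42, -0.08], [0.17, 0.03]]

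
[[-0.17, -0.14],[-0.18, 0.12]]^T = [[-0.17, -0.18],[-0.14, 0.12]]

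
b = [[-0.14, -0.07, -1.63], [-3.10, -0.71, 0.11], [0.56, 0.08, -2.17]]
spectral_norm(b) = 3.31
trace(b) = -3.02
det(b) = 0.01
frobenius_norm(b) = 4.22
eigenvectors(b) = [[-0.22+0.00j, (0.24-0.18j), 0.24+0.18j], [(0.97+0j), (0.92+0j), (0.92-0j)], [(-0.02+0j), (0.1-0.24j), (0.1+0.24j)]]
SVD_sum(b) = [[0.39,0.09,-0.15],[-2.76,-0.61,1.05],[1.18,0.26,-0.45]] + [[-0.53, -0.16, -1.48], [-0.34, -0.1, -0.94], [-0.62, -0.18, -1.72]] + [[0.00, -0.00, 0.0], [-0.00, 0.0, -0.00], [-0.0, 0.00, -0.00]]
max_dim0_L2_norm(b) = 3.15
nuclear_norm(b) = 5.93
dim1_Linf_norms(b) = [1.63, 3.1, 2.17]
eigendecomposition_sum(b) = [[0j, -0.00-0.00j, (-0+0j)],  [(-0.01+0j), 0j, 0.01+0.00j],  [0j, -0.00-0.00j, (-0+0j)]] + [[-0.07+0.75j, -0.03+0.15j, (-0.81-1.09j)], [-1.55+1.66j, -0.36+0.29j, 0.05-4.10j], [(0.28+0.58j), (0.04+0.12j), -1.08-0.44j]] + [[(-0.07-0.75j), -0.03-0.15j, (-0.81+1.09j)], [-1.55-1.66j, (-0.36-0.29j), (0.05+4.1j)], [(0.28-0.58j), (0.04-0.12j), -1.08+0.44j]]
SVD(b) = [[0.13,0.6,-0.79],  [-0.91,0.38,0.14],  [0.39,0.70,0.60]] @ diag([3.308713781358474, 2.624673733533432, 0.0009516029574456432]) @ [[0.92, 0.20, -0.35],  [-0.33, -0.10, -0.94],  [-0.22, 0.97, -0.02]]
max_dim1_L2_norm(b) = 3.18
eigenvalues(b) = [0j, (-1.51+0.6j), (-1.51-0.6j)]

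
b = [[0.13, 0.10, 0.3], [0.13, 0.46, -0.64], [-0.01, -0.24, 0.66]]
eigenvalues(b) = [0.01, 0.28, 0.95]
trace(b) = 1.25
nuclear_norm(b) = 1.40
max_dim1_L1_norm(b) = 1.23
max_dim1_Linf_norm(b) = 0.66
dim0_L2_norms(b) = [0.18, 0.53, 0.97]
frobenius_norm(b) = 1.12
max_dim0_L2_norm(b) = 0.97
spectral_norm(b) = 1.07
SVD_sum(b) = [[-0.02, -0.09, 0.19], [0.06, 0.35, -0.7], [-0.05, -0.31, 0.62]] + [[0.14, 0.20, 0.11],[0.08, 0.11, 0.06],[0.05, 0.06, 0.04]] + [[0.00, -0.00, -0.0],[-0.0, 0.00, 0.0],[-0.01, 0.0, 0.00]]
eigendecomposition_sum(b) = [[0.01, -0.01, -0.01], [-0.00, 0.00, 0.01], [-0.00, 0.00, 0.00]] + [[0.13, 0.17, 0.18], [0.07, 0.08, 0.09], [0.05, 0.06, 0.06]] + [[-0.01, -0.06, 0.13], [0.07, 0.37, -0.74], [-0.05, -0.30, 0.6]]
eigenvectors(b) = [[0.85, -0.86, 0.13], [-0.49, -0.42, -0.77], [-0.17, -0.29, 0.62]]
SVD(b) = [[0.2, 0.84, -0.51],[-0.73, 0.47, 0.49],[0.65, 0.27, 0.71]] @ diag([1.0713919725550345, 0.3167142737397645, 0.01055035327018928]) @ [[-0.07, -0.44, 0.89], [0.53, 0.74, 0.41], [-0.85, 0.5, 0.18]]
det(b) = 0.00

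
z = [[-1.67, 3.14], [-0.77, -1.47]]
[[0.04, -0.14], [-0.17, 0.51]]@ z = [[0.04, 0.33], [-0.11, -1.28]]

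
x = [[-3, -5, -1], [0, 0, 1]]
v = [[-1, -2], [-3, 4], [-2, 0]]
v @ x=[[3, 5, -1], [9, 15, 7], [6, 10, 2]]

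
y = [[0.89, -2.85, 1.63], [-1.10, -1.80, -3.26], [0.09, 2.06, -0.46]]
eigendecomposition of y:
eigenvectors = [[-0.97+0.00j, (0.68+0j), (0.68-0j)], [0.17+0.00j, (0.2-0.46j), (0.2+0.46j)], [0.17+0.00j, -0.53-0.04j, (-0.53+0.04j)]]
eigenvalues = [(1.11+0j), (-1.24+1.86j), (-1.24-1.86j)]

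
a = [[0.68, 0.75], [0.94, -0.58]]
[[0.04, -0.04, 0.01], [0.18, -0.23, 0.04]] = a@[[0.14, -0.18, 0.03], [-0.08, 0.11, -0.02]]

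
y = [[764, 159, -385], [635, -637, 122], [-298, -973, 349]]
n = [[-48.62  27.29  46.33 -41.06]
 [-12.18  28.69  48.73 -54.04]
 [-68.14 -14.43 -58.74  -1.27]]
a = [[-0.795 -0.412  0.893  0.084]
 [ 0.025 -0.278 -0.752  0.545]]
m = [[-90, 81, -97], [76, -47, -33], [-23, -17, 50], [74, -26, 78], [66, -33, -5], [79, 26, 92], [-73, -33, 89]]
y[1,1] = -637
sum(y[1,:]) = 120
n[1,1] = 28.69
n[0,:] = [-48.62, 27.29, 46.33, -41.06]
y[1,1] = -637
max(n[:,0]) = -12.18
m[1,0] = 76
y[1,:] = [635, -637, 122]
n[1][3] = -54.04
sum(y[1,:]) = 120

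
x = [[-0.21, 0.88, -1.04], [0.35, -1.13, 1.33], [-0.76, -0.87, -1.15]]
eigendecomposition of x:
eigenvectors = [[0.89+0.00j, (0.56-0.01j), 0.56+0.01j], [(-0.2+0j), -0.75+0.00j, (-0.75-0j)], [-0.41+0.00j, (-0.06-0.35j), -0.06+0.35j]]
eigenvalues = [(0.08+0j), (-1.28+0.62j), (-1.28-0.62j)]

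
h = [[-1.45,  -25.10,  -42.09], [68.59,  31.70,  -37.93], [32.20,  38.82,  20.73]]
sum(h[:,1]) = 45.42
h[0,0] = -1.45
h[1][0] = 68.59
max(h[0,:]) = -1.45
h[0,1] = -25.1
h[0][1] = -25.1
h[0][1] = -25.1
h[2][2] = 20.73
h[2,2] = 20.73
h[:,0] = [-1.45, 68.59, 32.2]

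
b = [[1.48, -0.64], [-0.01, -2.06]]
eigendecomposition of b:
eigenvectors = [[1.00,  0.18], [-0.00,  0.98]]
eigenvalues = [1.48, -2.06]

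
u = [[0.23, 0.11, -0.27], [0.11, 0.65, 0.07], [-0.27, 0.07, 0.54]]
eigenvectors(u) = [[0.85, -0.44, 0.31],[-0.21, 0.26, 0.94],[0.49, 0.86, -0.12]]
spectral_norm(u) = 0.70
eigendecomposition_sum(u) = [[0.03, -0.01, 0.02], [-0.01, 0.0, -0.0], [0.02, -0.0, 0.01]] + [[0.13, -0.08, -0.26], [-0.08, 0.05, 0.15], [-0.26, 0.15, 0.52]] + [[0.06, 0.2, -0.03], [0.2, 0.6, -0.08], [-0.03, -0.08, 0.01]]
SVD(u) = [[-0.44, 0.31, -0.85],[0.26, 0.94, 0.21],[0.86, -0.12, -0.49]] @ diag([0.6977767831796187, 0.6766305249574508, 0.04559269186293063]) @ [[-0.44, 0.26, 0.86], [0.31, 0.94, -0.12], [-0.85, 0.21, -0.49]]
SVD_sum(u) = [[0.13, -0.08, -0.26], [-0.08, 0.05, 0.15], [-0.26, 0.15, 0.52]] + [[0.06,  0.2,  -0.03], [0.2,  0.60,  -0.08], [-0.03,  -0.08,  0.01]] + [[0.03, -0.01, 0.02], [-0.01, 0.00, -0.0], [0.02, -0.00, 0.01]]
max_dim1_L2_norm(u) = 0.66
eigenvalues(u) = [0.05, 0.7, 0.68]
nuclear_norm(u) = 1.42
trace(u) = 1.42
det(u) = 0.02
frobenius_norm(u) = 0.97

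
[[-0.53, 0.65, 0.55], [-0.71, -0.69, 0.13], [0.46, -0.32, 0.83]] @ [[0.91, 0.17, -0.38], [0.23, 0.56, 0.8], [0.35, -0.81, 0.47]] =[[-0.14, -0.17, 0.98], [-0.76, -0.61, -0.22], [0.64, -0.77, -0.04]]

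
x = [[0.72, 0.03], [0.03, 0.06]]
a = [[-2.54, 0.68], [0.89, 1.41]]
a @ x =[[-1.81, -0.04], [0.68, 0.11]]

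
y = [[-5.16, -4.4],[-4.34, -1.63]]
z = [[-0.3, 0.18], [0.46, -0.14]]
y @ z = [[-0.48, -0.31], [0.55, -0.55]]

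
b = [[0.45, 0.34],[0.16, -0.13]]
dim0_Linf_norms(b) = [0.45, 0.34]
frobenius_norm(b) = 0.60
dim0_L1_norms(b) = [0.61, 0.47]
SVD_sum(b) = [[0.46, 0.32], [0.05, 0.03]] + [[-0.01, 0.02],[0.11, -0.16]]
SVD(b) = [[-1.00, -0.10], [-0.10, 1.00]] @ diag([0.5664593918883911, 0.19930819687467474]) @ [[-0.82, -0.57], [0.57, -0.82]]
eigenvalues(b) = [0.53, -0.21]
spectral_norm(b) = 0.57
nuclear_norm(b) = 0.77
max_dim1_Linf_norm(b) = 0.45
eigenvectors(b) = [[0.97, -0.46],[0.23, 0.89]]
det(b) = -0.11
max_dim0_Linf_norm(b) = 0.45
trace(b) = 0.32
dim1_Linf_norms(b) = [0.45, 0.16]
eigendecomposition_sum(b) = [[0.47,0.24], [0.11,0.06]] + [[-0.02, 0.1], [0.05, -0.19]]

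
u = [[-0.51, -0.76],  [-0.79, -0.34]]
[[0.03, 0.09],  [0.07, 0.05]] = u @ [[-0.1, -0.01], [0.03, -0.11]]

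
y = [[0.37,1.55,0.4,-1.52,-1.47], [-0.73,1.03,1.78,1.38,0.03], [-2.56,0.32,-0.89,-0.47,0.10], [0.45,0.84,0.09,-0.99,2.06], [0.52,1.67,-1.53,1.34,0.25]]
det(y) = 126.00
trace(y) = -0.23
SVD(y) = [[0.22, -0.47, 0.03, -0.86, -0.0], [-0.03, 0.27, -0.80, -0.18, 0.50], [-0.90, 0.18, 0.22, -0.32, 0.1], [0.27, 0.21, 0.54, -0.03, 0.76], [0.27, 0.79, 0.10, -0.36, -0.4]] @ diag([2.799636930712563, 2.780839684961655, 2.6524216262858484, 2.637889518106336, 2.3131282085972993]) @ [[0.95,  0.25,  0.16,  0.05,  0.07],[-0.12,  0.4,  -0.38,  0.67,  0.48],[0.12,  -0.04,  -0.65,  -0.63,  0.42],[0.17,  -0.85,  0.06,  0.28,  0.41],[-0.2,  0.22,  0.64,  -0.28,  0.65]]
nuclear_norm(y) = 13.18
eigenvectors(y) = [[-0.10-0.28j, (-0.1+0.28j), 0.63+0.00j, (0.63-0j), (-0.19+0j)],[(0.13+0.27j), (0.13-0.27j), 0.21+0.36j, 0.21-0.36j, (0.65+0j)],[-0.02-0.55j, (-0.02+0.55j), -0.24+0.43j, (-0.24-0.43j), (0.15+0j)],[-0.56+0.00j, (-0.56-0j), (-0.04-0.19j), (-0.04+0.19j), 0.45+0.00j],[0.34-0.31j, 0.34+0.31j, (-0.02-0.39j), -0.02+0.39j, 0.56+0.00j]]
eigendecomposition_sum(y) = [[(-0.21+0.09j), 0.22-0.07j, (-0.3+0.21j), (-0.34-0.34j), (0.03+0.33j)], [0.21-0.12j, -0.21+0.10j, 0.28-0.25j, (0.39+0.3j), (-0.07-0.33j)], [-0.43+0.04j, 0.43-0.01j, (-0.65+0.2j), (-0.42-0.78j), -0.12+0.59j], [(0.03+0.44j), (0.01-0.44j), (0.18+0.68j), -0.82+0.40j, 0.60+0.15j], [-0.26-0.25j, 0.23+0.27j, (-0.48-0.31j), 0.27-0.69j, (-0.44+0.24j)]] + [[(-0.21-0.09j),0.22+0.07j,(-0.3-0.21j),(-0.34+0.34j),(0.03-0.33j)], [(0.21+0.12j),(-0.21-0.1j),(0.28+0.25j),0.39-0.30j,-0.07+0.33j], [-0.43-0.04j,(0.43+0.01j),-0.65-0.20j,(-0.42+0.78j),-0.12-0.59j], [0.03-0.44j,0.01+0.44j,0.18-0.68j,(-0.82-0.4j),(0.6-0.15j)], [(-0.26+0.25j),(0.23-0.27j),-0.48+0.31j,(0.27+0.69j),(-0.44-0.24j)]] + [[0.36+1.01j,0.73+0.19j,(0.53-0.56j),-0.29+0.04j,(-0.63+0.25j)], [(-0.45+0.55j),(0.14+0.48j),(0.5+0.12j),-0.12-0.15j,-0.36-0.28j], [-0.83-0.13j,(-0.41+0.43j),(0.18+0.58j),(0.08-0.21j),0.07-0.53j], [0.28-0.18j,-0.23j,(-0.21-0.12j),0.03+0.08j,(0.12+0.17j)], [(0.62-0.26j),(0.09-0.46j),(-0.37-0.32j),(0.03+0.18j),0.18+0.39j]] + [[(0.36-1.01j), (0.73-0.19j), (0.53+0.56j), -0.29-0.04j, -0.63-0.25j], [-0.45-0.55j, (0.14-0.48j), 0.50-0.12j, -0.12+0.15j, (-0.36+0.28j)], [(-0.83+0.13j), -0.41-0.43j, (0.18-0.58j), (0.08+0.21j), 0.07+0.53j], [(0.28+0.18j), 0.00+0.23j, -0.21+0.12j, 0.03-0.08j, 0.12-0.17j], [0.62+0.26j, 0.09+0.46j, -0.37+0.32j, (0.03-0.18j), 0.18-0.39j]] + [[0.07-0.00j, -0.35+0.00j, (-0.06-0j), -0.25+0.00j, -0.26+0.00j], [(-0.23+0j), (1.18-0j), 0.20+0.00j, 0.85-0.00j, (0.89-0j)], [-0.06+0.00j, 0.28-0.00j, 0.05+0.00j, (0.2-0j), 0.21-0.00j], [(-0.16+0j), 0.81-0.00j, 0.14+0.00j, 0.58-0.00j, (0.62-0j)], [-0.20+0.00j, 1.02-0.00j, (0.17+0j), 0.73-0.00j, 0.77-0.00j]]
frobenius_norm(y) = 5.91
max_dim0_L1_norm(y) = 5.7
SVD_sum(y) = [[0.59, 0.16, 0.10, 0.03, 0.05], [-0.07, -0.02, -0.01, -0.0, -0.01], [-2.38, -0.64, -0.4, -0.12, -0.18], [0.72, 0.19, 0.12, 0.04, 0.06], [0.72, 0.19, 0.12, 0.04, 0.06]] + [[0.15, -0.52, 0.49, -0.87, -0.63], [-0.09, 0.31, -0.29, 0.51, 0.37], [-0.06, 0.20, -0.19, 0.33, 0.24], [-0.07, 0.24, -0.22, 0.39, 0.29], [-0.25, 0.89, -0.84, 1.47, 1.07]] + [[0.01, -0.0, -0.05, -0.05, 0.03], [-0.25, 0.07, 1.38, 1.34, -0.88], [0.07, -0.02, -0.38, -0.37, 0.25], [0.17, -0.05, -0.93, -0.91, 0.60], [0.03, -0.01, -0.16, -0.16, 0.11]] + [[-0.38, 1.92, -0.14, -0.64, -0.92], [-0.08, 0.41, -0.03, -0.14, -0.2], [-0.15, 0.73, -0.05, -0.24, -0.35], [-0.01, 0.07, -0.0, -0.02, -0.03], [-0.16, 0.8, -0.06, -0.27, -0.38]] + [[0.00, -0.0, -0.0, 0.0, -0.00], [-0.23, 0.26, 0.74, -0.32, 0.75], [-0.05, 0.05, 0.14, -0.06, 0.14], [-0.36, 0.40, 1.13, -0.49, 1.15], [0.19, -0.21, -0.59, 0.26, -0.60]]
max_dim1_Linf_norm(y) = 2.56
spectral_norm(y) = 2.80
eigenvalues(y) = [(-2.34+1.03j), (-2.34-1.03j), (0.9+2.54j), (0.9-2.54j), (2.65+0j)]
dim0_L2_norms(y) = [2.77, 2.66, 2.54, 2.69, 2.55]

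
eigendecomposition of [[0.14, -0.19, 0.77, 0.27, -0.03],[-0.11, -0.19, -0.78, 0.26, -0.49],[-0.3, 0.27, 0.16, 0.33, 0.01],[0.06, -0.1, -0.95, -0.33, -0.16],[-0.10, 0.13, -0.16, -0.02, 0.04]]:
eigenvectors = [[-0.33+0.04j, (-0.33-0.04j), 0.54+0.00j, (-0.67+0j), -0.67-0.00j], [0.59+0.00j, (0.59-0j), 0.80+0.00j, (-0.51-0.19j), -0.51+0.19j], [0.01-0.48j, (0.01+0.48j), 0.01+0.00j, (0.07-0.11j), 0.07+0.11j], [0.45+0.29j, (0.45-0.29j), -0.16+0.00j, -0.22+0.20j, -0.22-0.20j], [(0.07-0.12j), 0.07+0.12j, (-0.22+0j), 0.12+0.36j, 0.12-0.36j]]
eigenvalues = [0.85j, -0.85j, (-0.19+0j), (0.01+0.01j), (0.01-0.01j)]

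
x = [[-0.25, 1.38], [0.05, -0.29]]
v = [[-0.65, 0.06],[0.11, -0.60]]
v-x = [[-0.40, -1.32], [0.06, -0.31]]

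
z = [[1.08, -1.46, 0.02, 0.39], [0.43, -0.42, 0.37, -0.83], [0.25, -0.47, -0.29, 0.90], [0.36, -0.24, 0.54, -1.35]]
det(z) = 0.00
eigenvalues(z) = [-1.68, 0.7, 0.0, -0.01]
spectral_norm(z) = 2.03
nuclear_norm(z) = 4.04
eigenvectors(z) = [[0.18, 0.9, 0.69, -0.79], [0.54, 0.29, 0.58, -0.61], [-0.34, 0.27, 0.37, 0.07], [0.75, 0.19, 0.23, -0.07]]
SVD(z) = [[-0.91, 0.11, -0.05, 0.40], [-0.26, -0.48, 0.76, -0.36], [-0.3, 0.45, -0.20, -0.82], [-0.14, -0.75, -0.62, -0.21]] @ diag([2.031135053655146, 1.9977132093132308, 0.005622271615755738, 0.0008468828859694552]) @ [[-0.60, 0.79, -0.05, -0.11], [-0.12, 0.01, -0.35, 0.93], [-0.32, -0.14, 0.89, 0.30], [-0.73, -0.59, -0.28, -0.20]]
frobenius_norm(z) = 2.85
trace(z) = -0.98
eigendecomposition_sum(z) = [[0.03,0.02,0.13,-0.36], [0.1,0.06,0.40,-1.07], [-0.06,-0.04,-0.25,0.68], [0.13,0.08,0.57,-1.51]] + [[1.05, -1.48, -0.13, 0.74], [0.34, -0.48, -0.04, 0.24], [0.31, -0.44, -0.04, 0.22], [0.23, -0.32, -0.03, 0.16]] + [[-0.00,  0.0,  0.0,  -0.00], [-0.00,  0.0,  0.0,  -0.00], [-0.0,  0.00,  0.00,  -0.00], [-0.0,  0.00,  0.00,  -0.0]] + [[-0.0, -0.0, 0.01, 0.01],  [-0.0, -0.0, 0.01, 0.01],  [0.0, 0.00, -0.0, -0.0],  [-0.0, -0.00, 0.00, 0.0]]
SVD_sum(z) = [[1.11, -1.46, 0.09, 0.20], [0.31, -0.41, 0.03, 0.06], [0.36, -0.48, 0.03, 0.06], [0.17, -0.23, 0.01, 0.03]] + [[-0.03, 0.0, -0.07, 0.19], [0.12, -0.01, 0.34, -0.89], [-0.11, 0.01, -0.32, 0.84], [0.18, -0.01, 0.53, -1.38]] + [[0.00, 0.0, -0.0, -0.00], [-0.0, -0.00, 0.00, 0.0], [0.0, 0.0, -0.0, -0.00], [0.0, 0.00, -0.0, -0.00]] + [[-0.00, -0.0, -0.00, -0.00],[0.00, 0.00, 0.0, 0.00],[0.0, 0.0, 0.0, 0.0],[0.00, 0.00, 0.0, 0.00]]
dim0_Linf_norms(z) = [1.08, 1.46, 0.54, 1.35]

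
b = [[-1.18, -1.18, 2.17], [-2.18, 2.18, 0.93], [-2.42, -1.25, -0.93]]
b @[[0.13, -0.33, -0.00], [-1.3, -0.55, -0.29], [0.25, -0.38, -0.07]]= [[1.92, 0.21, 0.19], [-2.88, -0.83, -0.7], [1.08, 1.84, 0.43]]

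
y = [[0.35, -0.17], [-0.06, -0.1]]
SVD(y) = [[-1.00, 0.03], [0.03, 1.00]] @ diag([0.38925057820734216, 0.11612057253238892]) @ [[-0.90, 0.43], [-0.43, -0.9]]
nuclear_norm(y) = 0.51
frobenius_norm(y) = 0.41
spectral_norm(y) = 0.39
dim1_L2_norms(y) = [0.39, 0.12]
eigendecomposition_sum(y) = [[0.36, -0.13],[-0.05, 0.02]] + [[-0.01,-0.04], [-0.01,-0.12]]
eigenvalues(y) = [0.37, -0.12]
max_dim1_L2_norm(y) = 0.39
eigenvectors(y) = [[0.99,  0.34], [-0.13,  0.94]]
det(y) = -0.05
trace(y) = 0.25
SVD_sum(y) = [[0.35, -0.17], [-0.01, 0.0]] + [[-0.0, -0.0], [-0.05, -0.10]]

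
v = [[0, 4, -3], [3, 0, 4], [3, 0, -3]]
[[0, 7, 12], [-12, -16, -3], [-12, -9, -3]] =v @ [[-4, -4, -1], [0, 1, 3], [0, -1, 0]]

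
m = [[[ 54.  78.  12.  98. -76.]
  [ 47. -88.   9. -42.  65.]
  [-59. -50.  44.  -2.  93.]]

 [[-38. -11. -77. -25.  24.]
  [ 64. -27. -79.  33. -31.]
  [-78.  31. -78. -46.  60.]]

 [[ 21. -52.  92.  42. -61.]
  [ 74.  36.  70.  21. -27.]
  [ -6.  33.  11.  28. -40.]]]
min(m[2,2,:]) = -40.0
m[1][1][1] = -27.0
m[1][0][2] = -77.0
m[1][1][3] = 33.0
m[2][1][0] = 74.0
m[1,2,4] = 60.0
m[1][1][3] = 33.0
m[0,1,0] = 47.0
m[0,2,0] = -59.0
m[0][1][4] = 65.0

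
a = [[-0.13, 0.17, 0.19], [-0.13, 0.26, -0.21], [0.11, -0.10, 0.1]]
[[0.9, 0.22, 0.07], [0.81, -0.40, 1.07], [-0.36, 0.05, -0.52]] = a @ [[-1.15, -2.15, -1.1], [3.32, -1.67, 1.9], [0.97, 1.19, -2.06]]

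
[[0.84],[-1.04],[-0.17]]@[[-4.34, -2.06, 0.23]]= [[-3.65, -1.73, 0.19], [4.51, 2.14, -0.24], [0.74, 0.35, -0.04]]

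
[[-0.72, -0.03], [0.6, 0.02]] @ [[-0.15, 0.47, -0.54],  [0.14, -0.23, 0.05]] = [[0.10, -0.33, 0.39], [-0.09, 0.28, -0.32]]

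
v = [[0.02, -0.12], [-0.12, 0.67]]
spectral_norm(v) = 0.69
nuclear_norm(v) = 0.69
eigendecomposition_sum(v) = [[-0.0, -0.00], [-0.00, -0.0]] + [[0.02, -0.12], [-0.12, 0.67]]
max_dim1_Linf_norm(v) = 0.67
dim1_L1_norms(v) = [0.14, 0.79]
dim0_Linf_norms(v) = [0.12, 0.67]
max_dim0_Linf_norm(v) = 0.67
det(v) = -0.00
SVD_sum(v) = [[0.02, -0.12], [-0.12, 0.67]] + [[-0.00, -0.00], [-0.0, -0.0]]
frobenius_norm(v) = 0.69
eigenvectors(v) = [[-0.98, 0.18], [-0.18, -0.98]]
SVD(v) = [[-0.18, 0.98], [0.98, 0.18]] @ diag([0.6914462440264004, 0.0014462440264001862]) @ [[-0.18, 0.98],[-0.98, -0.18]]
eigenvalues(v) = [-0.0, 0.69]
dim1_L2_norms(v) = [0.12, 0.68]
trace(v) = 0.69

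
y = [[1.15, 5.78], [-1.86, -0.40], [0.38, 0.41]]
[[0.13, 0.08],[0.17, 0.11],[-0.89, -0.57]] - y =[[-1.02, -5.70], [2.03, 0.51], [-1.27, -0.98]]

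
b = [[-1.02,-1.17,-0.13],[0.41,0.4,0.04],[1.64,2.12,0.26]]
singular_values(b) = [3.16, 0.11, 0.0]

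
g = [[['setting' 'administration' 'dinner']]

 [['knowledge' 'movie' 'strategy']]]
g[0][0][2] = 'dinner'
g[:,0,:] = [['setting', 'administration', 'dinner'], ['knowledge', 'movie', 'strategy']]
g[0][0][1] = 'administration'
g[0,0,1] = 'administration'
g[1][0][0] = 'knowledge'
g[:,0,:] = [['setting', 'administration', 'dinner'], ['knowledge', 'movie', 'strategy']]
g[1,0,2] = 'strategy'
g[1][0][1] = 'movie'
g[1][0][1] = 'movie'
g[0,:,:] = [['setting', 'administration', 'dinner']]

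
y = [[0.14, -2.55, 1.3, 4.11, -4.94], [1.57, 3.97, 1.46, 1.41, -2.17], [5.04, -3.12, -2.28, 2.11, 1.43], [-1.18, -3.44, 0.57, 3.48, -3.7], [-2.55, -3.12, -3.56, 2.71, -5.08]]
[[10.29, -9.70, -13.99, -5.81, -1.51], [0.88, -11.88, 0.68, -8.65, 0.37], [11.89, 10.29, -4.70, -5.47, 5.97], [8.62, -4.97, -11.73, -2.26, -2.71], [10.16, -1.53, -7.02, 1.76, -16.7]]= y @ [[0.95,0.13,-0.78,-0.96,1.28], [-0.71,-1.29,1.78,-1.02,-0.55], [-0.89,-1.56,-1.23,-0.31,2.32], [1.7,-0.34,-0.08,-2.06,0.4], [-0.51,1.94,1.5,-0.12,1.57]]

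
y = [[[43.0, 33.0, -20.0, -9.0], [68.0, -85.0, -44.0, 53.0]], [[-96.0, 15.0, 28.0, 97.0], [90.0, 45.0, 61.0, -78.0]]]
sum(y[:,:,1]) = 8.0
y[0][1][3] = 53.0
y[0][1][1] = -85.0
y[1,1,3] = -78.0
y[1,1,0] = 90.0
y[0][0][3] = -9.0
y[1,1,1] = 45.0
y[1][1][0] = 90.0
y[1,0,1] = 15.0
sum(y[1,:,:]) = 162.0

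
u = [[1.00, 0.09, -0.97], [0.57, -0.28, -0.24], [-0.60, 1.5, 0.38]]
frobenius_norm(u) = 2.27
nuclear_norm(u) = 3.30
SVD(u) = [[-0.53,-0.8,0.29], [-0.33,-0.12,-0.93], [0.78,-0.59,-0.2]] @ diag([1.91849575027457, 1.2044685245152393, 0.18146522981137334]) @ [[-0.62, 0.64, 0.46], [-0.43, -0.77, 0.48], [-0.66, -0.10, -0.74]]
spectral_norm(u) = 1.92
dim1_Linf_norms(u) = [1.0, 0.57, 1.5]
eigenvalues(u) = [(-0.59+0j), (0.84+0.03j), (0.84-0.03j)]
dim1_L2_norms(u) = [1.4, 0.68, 1.66]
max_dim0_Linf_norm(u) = 1.5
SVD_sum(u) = [[0.62, -0.64, -0.47], [0.4, -0.41, -0.30], [-0.93, 0.95, 0.69]] + [[0.41, 0.74, -0.46],  [0.06, 0.11, -0.07],  [0.30, 0.54, -0.34]] + [[-0.03, -0.01, -0.04], [0.11, 0.02, 0.13], [0.02, 0.00, 0.03]]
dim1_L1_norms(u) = [2.06, 1.09, 2.48]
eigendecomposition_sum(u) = [[(-0.19-0j), (0.44-0j), (-0.08+0j)], [(0.12+0j), (-0.27+0j), (0.05-0j)], [-0.30-0.00j, 0.70-0.00j, -0.13+0.00j]] + [[(0.59-10.36j), -0.18+16.62j, -0.45+13.08j], [(0.23-4.8j), (-0+7.71j), (-0.14+6.06j)], [(-0.15-2.13j), 0.40+3.39j, (0.25+2.68j)]] + [[0.59+10.36j, -0.18-16.62j, (-0.45-13.08j)], [(0.23+4.8j), -0.00-7.71j, -0.14-6.06j], [(-0.15+2.13j), 0.40-3.39j, (0.25-2.68j)]]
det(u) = -0.42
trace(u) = 1.10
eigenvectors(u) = [[0.51+0.00j, -0.89+0.00j, -0.89-0.00j], [-0.31+0.00j, -0.41+0.00j, -0.41-0.00j], [0.80+0.00j, -0.18+0.02j, (-0.18-0.02j)]]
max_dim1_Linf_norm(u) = 1.5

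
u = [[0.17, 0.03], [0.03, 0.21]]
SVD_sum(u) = [[0.05,0.09],[0.09,0.18]] + [[0.12,-0.06],[-0.06,0.03]]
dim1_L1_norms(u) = [0.2, 0.24]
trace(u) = 0.38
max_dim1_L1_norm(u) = 0.24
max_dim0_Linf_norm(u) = 0.21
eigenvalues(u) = [0.15, 0.23]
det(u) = 0.03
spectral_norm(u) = 0.23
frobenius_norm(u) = 0.27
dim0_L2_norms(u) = [0.17, 0.21]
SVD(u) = [[0.47, 0.88], [0.88, -0.47]] @ diag([0.2260555127546399, 0.15394448724536008]) @ [[0.47, 0.88],[0.88, -0.47]]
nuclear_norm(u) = 0.38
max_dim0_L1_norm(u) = 0.24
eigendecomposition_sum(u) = [[0.12, -0.06], [-0.06, 0.03]] + [[0.05, 0.09], [0.09, 0.18]]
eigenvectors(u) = [[-0.88, -0.47], [0.47, -0.88]]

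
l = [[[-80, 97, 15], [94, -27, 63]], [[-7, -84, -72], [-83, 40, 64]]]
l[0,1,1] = -27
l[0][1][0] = 94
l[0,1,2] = 63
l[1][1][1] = 40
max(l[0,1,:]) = 94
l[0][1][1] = -27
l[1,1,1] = 40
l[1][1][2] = 64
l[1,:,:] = [[-7, -84, -72], [-83, 40, 64]]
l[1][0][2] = -72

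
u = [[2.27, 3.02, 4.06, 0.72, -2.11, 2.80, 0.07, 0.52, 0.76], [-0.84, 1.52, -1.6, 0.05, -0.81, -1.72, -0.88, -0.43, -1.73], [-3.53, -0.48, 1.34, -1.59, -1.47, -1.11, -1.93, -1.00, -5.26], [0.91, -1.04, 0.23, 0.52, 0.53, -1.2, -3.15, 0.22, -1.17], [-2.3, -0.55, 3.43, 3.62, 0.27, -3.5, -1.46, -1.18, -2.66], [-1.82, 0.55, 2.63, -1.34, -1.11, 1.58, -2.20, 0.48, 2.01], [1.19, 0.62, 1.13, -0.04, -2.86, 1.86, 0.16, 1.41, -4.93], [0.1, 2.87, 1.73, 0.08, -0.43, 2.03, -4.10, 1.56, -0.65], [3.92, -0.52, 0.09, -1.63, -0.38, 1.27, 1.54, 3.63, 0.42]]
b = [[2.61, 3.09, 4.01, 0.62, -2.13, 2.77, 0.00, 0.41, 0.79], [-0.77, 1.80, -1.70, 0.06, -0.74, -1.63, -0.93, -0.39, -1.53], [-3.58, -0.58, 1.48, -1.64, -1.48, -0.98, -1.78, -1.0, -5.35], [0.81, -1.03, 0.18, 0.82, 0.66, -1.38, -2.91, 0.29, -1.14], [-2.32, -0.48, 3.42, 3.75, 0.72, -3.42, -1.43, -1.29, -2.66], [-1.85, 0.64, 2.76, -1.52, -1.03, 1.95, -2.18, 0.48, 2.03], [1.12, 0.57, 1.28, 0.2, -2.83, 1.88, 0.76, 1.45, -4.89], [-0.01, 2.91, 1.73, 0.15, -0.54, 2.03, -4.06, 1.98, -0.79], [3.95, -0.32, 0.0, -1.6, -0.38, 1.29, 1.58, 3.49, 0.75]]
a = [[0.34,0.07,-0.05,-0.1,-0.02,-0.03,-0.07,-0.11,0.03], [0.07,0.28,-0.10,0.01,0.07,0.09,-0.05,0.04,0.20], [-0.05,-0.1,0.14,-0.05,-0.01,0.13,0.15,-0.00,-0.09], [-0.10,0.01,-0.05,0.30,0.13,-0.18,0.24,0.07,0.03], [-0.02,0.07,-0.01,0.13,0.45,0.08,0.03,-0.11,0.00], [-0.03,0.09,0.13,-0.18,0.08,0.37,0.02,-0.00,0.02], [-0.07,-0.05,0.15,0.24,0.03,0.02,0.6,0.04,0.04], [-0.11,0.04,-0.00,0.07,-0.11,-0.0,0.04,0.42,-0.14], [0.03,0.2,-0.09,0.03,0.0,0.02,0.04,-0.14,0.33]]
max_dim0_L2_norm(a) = 0.67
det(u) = 172869.09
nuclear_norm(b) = 45.26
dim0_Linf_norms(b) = [3.95, 3.09, 4.01, 3.75, 2.83, 3.42, 4.06, 3.49, 5.35]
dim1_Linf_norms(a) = [0.34, 0.28, 0.15, 0.3, 0.45, 0.37, 0.6, 0.42, 0.33]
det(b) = 174894.44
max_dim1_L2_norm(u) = 7.31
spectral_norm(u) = 10.58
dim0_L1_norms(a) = [0.82, 0.91, 0.72, 1.11, 0.9, 0.92, 1.24, 0.93, 0.88]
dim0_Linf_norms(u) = [3.92, 3.02, 4.06, 3.62, 2.86, 3.5, 4.1, 3.63, 5.26]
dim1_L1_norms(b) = [16.43, 9.55, 17.87, 9.22, 19.49, 14.44, 14.98, 14.2, 13.36]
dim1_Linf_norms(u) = [4.06, 1.73, 5.26, 3.15, 3.62, 2.63, 4.93, 4.1, 3.92]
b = a + u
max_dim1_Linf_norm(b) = 5.35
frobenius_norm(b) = 17.98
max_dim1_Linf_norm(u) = 5.26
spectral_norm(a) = 0.83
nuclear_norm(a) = 3.23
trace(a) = 3.23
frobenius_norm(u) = 17.78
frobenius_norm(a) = 1.38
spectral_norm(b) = 10.65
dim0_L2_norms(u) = [6.67, 4.72, 6.62, 4.57, 4.17, 6.12, 6.37, 4.55, 8.28]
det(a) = -0.00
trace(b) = 12.87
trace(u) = 9.64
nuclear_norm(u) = 44.76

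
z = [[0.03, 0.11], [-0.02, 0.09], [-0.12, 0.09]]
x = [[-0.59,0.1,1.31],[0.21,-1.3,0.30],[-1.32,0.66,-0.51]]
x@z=[[-0.18,0.06],  [-0.0,-0.07],  [0.01,-0.13]]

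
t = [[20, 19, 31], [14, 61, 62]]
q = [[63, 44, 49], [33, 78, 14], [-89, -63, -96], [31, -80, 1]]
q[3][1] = -80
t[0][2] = 31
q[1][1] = 78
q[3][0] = 31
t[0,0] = 20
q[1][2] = 14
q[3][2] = 1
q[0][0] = 63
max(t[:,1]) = 61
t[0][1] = 19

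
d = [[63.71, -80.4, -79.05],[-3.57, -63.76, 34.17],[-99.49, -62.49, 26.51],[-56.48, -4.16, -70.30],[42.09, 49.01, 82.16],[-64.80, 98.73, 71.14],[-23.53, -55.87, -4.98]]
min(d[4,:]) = 42.09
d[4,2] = 82.16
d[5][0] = -64.8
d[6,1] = -55.87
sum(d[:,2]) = 59.650000000000006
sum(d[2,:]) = -135.47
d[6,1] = -55.87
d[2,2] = 26.51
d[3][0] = -56.48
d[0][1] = -80.4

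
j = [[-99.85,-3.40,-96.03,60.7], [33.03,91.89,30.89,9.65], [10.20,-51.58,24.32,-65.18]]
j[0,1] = -3.4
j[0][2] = -96.03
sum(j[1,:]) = 165.46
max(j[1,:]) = 91.89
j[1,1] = 91.89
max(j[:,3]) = 60.7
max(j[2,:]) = 24.32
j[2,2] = 24.32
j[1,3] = 9.65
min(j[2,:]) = -65.18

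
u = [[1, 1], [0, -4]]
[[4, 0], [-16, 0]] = u @ [[0, 0], [4, 0]]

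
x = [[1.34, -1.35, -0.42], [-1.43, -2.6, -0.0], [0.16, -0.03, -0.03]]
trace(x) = -1.29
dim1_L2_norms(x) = [1.95, 2.97, 0.17]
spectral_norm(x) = 3.04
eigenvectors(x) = [[0.29, 0.95, 0.2], [0.96, -0.31, -0.11], [-0.01, 0.09, 0.97]]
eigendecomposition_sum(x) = [[-0.28, -0.85, -0.04], [-0.9, -2.76, -0.13], [0.01, 0.02, 0.0]] + [[1.62, -0.50, -0.38], [-0.53, 0.16, 0.13], [0.15, -0.05, -0.04]] + [[-0.0, 0.00, 0.00],[0.00, -0.0, -0.00],[-0.0, 0.0, 0.01]]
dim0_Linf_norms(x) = [1.43, 2.6, 0.42]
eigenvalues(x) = [-3.04, 1.74, 0.01]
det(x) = -0.03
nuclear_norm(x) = 4.88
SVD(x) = [[0.28, -0.96, -0.08], [0.96, 0.28, 0.03], [-0.01, -0.09, 1.00]] @ diag([3.0445761947138545, 1.8323008180026255, 0.005432028038766873]) @ [[-0.33, -0.94, -0.04], [-0.92, 0.31, 0.22], [0.2, -0.11, 0.97]]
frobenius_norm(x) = 3.55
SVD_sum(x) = [[-0.28, -0.8, -0.03], [-0.96, -2.76, -0.11], [0.01, 0.02, 0.0]] + [[1.62,-0.55,-0.39],[-0.47,0.16,0.11],[0.15,-0.05,-0.04]] + [[-0.00, 0.00, -0.0], [0.0, -0.0, 0.00], [0.0, -0.0, 0.01]]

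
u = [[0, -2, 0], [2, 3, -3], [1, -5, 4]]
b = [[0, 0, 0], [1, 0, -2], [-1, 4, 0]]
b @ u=[[0, 0, 0], [-2, 8, -8], [8, 14, -12]]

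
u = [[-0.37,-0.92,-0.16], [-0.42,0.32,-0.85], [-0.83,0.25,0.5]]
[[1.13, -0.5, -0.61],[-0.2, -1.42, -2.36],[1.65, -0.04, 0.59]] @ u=[[0.30, -1.35, -0.06], [2.63, -0.86, 0.06], [-1.08, -1.38, 0.06]]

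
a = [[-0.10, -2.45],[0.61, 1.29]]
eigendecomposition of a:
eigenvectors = [[(0.89+0j), 0.89-0.00j], [-0.25-0.37j, -0.25+0.37j]]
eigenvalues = [(0.6+1.01j), (0.6-1.01j)]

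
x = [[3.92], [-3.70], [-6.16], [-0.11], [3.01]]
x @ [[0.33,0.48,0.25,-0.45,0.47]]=[[1.29, 1.88, 0.98, -1.76, 1.84], [-1.22, -1.78, -0.92, 1.66, -1.74], [-2.03, -2.96, -1.54, 2.77, -2.90], [-0.04, -0.05, -0.03, 0.05, -0.05], [0.99, 1.44, 0.75, -1.35, 1.41]]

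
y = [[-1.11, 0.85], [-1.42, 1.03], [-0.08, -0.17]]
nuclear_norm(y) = 2.43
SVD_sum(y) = [[-1.12, 0.83], [-1.41, 1.05], [0.03, -0.02]] + [[0.01, 0.02], [-0.01, -0.02], [-0.11, -0.15]]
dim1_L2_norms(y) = [1.4, 1.75, 0.19]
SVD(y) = [[-0.62, 0.11], [-0.78, -0.11], [0.02, -0.99]] @ diag([2.2433157893365405, 0.18637132105926346]) @ [[0.8,  -0.60],[0.60,  0.8]]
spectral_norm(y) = 2.24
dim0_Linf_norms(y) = [1.42, 1.03]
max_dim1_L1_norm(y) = 2.45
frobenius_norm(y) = 2.25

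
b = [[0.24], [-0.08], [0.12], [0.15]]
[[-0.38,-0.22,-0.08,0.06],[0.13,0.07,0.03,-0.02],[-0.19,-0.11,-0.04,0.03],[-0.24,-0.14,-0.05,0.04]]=b @ [[-1.57, -0.92, -0.32, 0.27]]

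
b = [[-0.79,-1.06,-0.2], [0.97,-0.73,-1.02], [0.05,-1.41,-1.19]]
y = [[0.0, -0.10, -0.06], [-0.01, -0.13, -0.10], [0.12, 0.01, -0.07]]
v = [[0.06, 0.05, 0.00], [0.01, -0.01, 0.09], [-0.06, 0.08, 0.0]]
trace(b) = -2.71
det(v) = -0.00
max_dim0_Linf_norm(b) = 1.41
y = v @ b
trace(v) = 0.05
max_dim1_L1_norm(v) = 0.14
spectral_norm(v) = 0.10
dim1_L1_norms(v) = [0.11, 0.11, 0.14]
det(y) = 0.00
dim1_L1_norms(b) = [2.05, 2.72, 2.65]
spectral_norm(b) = 2.41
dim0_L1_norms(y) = [0.13, 0.24, 0.23]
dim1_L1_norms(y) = [0.16, 0.24, 0.2]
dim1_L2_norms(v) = [0.08, 0.09, 0.1]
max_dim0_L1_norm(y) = 0.24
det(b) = -0.45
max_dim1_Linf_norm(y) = 0.13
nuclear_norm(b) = 3.92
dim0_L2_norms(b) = [1.25, 1.91, 1.58]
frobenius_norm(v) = 0.16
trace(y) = -0.20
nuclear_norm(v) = 0.27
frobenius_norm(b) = 2.78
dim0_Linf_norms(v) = [0.06, 0.08, 0.09]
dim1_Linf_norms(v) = [0.06, 0.09, 0.08]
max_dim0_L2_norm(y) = 0.16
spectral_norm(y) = 0.20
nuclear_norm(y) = 0.35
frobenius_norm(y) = 0.24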